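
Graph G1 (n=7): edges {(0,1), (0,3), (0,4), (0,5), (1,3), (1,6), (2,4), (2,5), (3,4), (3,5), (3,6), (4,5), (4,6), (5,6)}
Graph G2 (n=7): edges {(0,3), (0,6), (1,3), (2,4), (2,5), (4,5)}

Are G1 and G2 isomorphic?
No, not isomorphic

The graphs are NOT isomorphic.

Connected components of G1: 1 component(s) with vertex sets [[0, 1, 2, 3, 4, 5, 6]], sizes [7].
Connected components of G2: 2 component(s) with vertex sets [[2, 4, 5], [0, 1, 3, 6]], sizes [3, 4].
The number of connected components (and the multiset of component sizes) is an isomorphism invariant — an isomorphism maps each component of G1 bijectively onto a component of G2. Since G1 has 1 component(s) and G2 has 2, they cannot be isomorphic.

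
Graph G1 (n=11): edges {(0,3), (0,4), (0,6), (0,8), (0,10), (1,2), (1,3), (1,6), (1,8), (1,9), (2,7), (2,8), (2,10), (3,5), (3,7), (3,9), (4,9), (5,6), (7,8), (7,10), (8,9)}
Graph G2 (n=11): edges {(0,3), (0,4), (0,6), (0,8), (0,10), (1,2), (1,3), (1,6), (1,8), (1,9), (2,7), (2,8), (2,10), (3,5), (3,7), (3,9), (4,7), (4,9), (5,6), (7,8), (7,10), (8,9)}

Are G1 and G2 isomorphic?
No, not isomorphic

The graphs are NOT isomorphic.

Counting edges: G1 has 21 edge(s); G2 has 22 edge(s).
Edge count is an isomorphism invariant (a bijection on vertices induces a bijection on edges), so differing edge counts rule out isomorphism.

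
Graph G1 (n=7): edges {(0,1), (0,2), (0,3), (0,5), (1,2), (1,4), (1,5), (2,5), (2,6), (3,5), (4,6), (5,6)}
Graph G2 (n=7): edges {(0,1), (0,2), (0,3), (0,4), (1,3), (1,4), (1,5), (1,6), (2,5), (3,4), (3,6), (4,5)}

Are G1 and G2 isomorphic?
Yes, isomorphic

The graphs are isomorphic.
One valid mapping φ: V(G1) → V(G2): 0→3, 1→0, 2→4, 3→6, 4→2, 5→1, 6→5

Verify φ preserves adjacency — for each edge of G1, its image is an edge of G2:
  (0,1) → (φ(0),φ(1)) = (0,3) ∈ E(G2) ✓
  (0,2) → (φ(0),φ(2)) = (3,4) ∈ E(G2) ✓
  (0,3) → (φ(0),φ(3)) = (3,6) ∈ E(G2) ✓
  (0,5) → (φ(0),φ(5)) = (1,3) ∈ E(G2) ✓
  (1,2) → (φ(1),φ(2)) = (0,4) ∈ E(G2) ✓
  (1,4) → (φ(1),φ(4)) = (0,2) ∈ E(G2) ✓
  (1,5) → (φ(1),φ(5)) = (0,1) ∈ E(G2) ✓
  (2,5) → (φ(2),φ(5)) = (1,4) ∈ E(G2) ✓
  (2,6) → (φ(2),φ(6)) = (4,5) ∈ E(G2) ✓
  (3,5) → (φ(3),φ(5)) = (1,6) ∈ E(G2) ✓
  (4,6) → (φ(4),φ(6)) = (2,5) ∈ E(G2) ✓
  (5,6) → (φ(5),φ(6)) = (1,5) ∈ E(G2) ✓
All 12 edges of G1 map to edges of G2, and |E(G1)| = |E(G2)| = 12, so φ is a bijection on edges as well as vertices. Hence G1 ≅ G2.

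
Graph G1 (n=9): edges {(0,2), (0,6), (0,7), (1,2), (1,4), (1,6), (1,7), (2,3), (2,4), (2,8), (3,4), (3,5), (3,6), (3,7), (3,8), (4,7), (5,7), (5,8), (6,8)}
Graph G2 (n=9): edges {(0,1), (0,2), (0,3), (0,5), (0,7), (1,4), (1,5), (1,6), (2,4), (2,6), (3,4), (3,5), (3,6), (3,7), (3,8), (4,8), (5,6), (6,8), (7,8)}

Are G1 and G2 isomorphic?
Yes, isomorphic

The graphs are isomorphic.
One valid mapping φ: V(G1) → V(G2): 0→2, 1→1, 2→6, 3→3, 4→5, 5→7, 6→4, 7→0, 8→8

Verify φ preserves adjacency — for each edge of G1, its image is an edge of G2:
  (0,2) → (φ(0),φ(2)) = (2,6) ∈ E(G2) ✓
  (0,6) → (φ(0),φ(6)) = (2,4) ∈ E(G2) ✓
  (0,7) → (φ(0),φ(7)) = (0,2) ∈ E(G2) ✓
  (1,2) → (φ(1),φ(2)) = (1,6) ∈ E(G2) ✓
  (1,4) → (φ(1),φ(4)) = (1,5) ∈ E(G2) ✓
  (1,6) → (φ(1),φ(6)) = (1,4) ∈ E(G2) ✓
  (1,7) → (φ(1),φ(7)) = (0,1) ∈ E(G2) ✓
  (2,3) → (φ(2),φ(3)) = (3,6) ∈ E(G2) ✓
  (2,4) → (φ(2),φ(4)) = (5,6) ∈ E(G2) ✓
  (2,8) → (φ(2),φ(8)) = (6,8) ∈ E(G2) ✓
  (3,4) → (φ(3),φ(4)) = (3,5) ∈ E(G2) ✓
  (3,5) → (φ(3),φ(5)) = (3,7) ∈ E(G2) ✓
  (3,6) → (φ(3),φ(6)) = (3,4) ∈ E(G2) ✓
  (3,7) → (φ(3),φ(7)) = (0,3) ∈ E(G2) ✓
  (3,8) → (φ(3),φ(8)) = (3,8) ∈ E(G2) ✓
  (4,7) → (φ(4),φ(7)) = (0,5) ∈ E(G2) ✓
  (5,7) → (φ(5),φ(7)) = (0,7) ∈ E(G2) ✓
  (5,8) → (φ(5),φ(8)) = (7,8) ∈ E(G2) ✓
  (6,8) → (φ(6),φ(8)) = (4,8) ∈ E(G2) ✓
All 19 edges of G1 map to edges of G2, and |E(G1)| = |E(G2)| = 19, so φ is a bijection on edges as well as vertices. Hence G1 ≅ G2.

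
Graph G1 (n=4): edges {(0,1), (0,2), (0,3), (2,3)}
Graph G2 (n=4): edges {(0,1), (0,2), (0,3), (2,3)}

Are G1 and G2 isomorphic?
Yes, isomorphic

The graphs are isomorphic.
One valid mapping φ: V(G1) → V(G2): 0→0, 1→1, 2→2, 3→3

Verify φ preserves adjacency — for each edge of G1, its image is an edge of G2:
  (0,1) → (φ(0),φ(1)) = (0,1) ∈ E(G2) ✓
  (0,2) → (φ(0),φ(2)) = (0,2) ∈ E(G2) ✓
  (0,3) → (φ(0),φ(3)) = (0,3) ∈ E(G2) ✓
  (2,3) → (φ(2),φ(3)) = (2,3) ∈ E(G2) ✓
All 4 edges of G1 map to edges of G2, and |E(G1)| = |E(G2)| = 4, so φ is a bijection on edges as well as vertices. Hence G1 ≅ G2.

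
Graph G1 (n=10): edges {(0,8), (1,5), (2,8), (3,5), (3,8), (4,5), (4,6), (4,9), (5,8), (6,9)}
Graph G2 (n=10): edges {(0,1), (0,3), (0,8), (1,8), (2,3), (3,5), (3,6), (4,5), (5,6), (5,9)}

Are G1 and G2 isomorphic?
Yes, isomorphic

The graphs are isomorphic.
One valid mapping φ: V(G1) → V(G2): 0→4, 1→2, 2→9, 3→6, 4→0, 5→3, 6→8, 7→7, 8→5, 9→1

Verify φ preserves adjacency — for each edge of G1, its image is an edge of G2:
  (0,8) → (φ(0),φ(8)) = (4,5) ∈ E(G2) ✓
  (1,5) → (φ(1),φ(5)) = (2,3) ∈ E(G2) ✓
  (2,8) → (φ(2),φ(8)) = (5,9) ∈ E(G2) ✓
  (3,5) → (φ(3),φ(5)) = (3,6) ∈ E(G2) ✓
  (3,8) → (φ(3),φ(8)) = (5,6) ∈ E(G2) ✓
  (4,5) → (φ(4),φ(5)) = (0,3) ∈ E(G2) ✓
  (4,6) → (φ(4),φ(6)) = (0,8) ∈ E(G2) ✓
  (4,9) → (φ(4),φ(9)) = (0,1) ∈ E(G2) ✓
  (5,8) → (φ(5),φ(8)) = (3,5) ∈ E(G2) ✓
  (6,9) → (φ(6),φ(9)) = (1,8) ∈ E(G2) ✓
All 10 edges of G1 map to edges of G2, and |E(G1)| = |E(G2)| = 10, so φ is a bijection on edges as well as vertices. Hence G1 ≅ G2.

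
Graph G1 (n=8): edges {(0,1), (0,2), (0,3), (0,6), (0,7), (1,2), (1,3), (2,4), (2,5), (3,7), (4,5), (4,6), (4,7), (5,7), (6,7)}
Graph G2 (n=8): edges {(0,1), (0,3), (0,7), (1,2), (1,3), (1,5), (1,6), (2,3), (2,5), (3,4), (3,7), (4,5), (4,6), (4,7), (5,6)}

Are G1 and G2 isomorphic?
Yes, isomorphic

The graphs are isomorphic.
One valid mapping φ: V(G1) → V(G2): 0→3, 1→7, 2→4, 3→0, 4→5, 5→6, 6→2, 7→1

Verify φ preserves adjacency — for each edge of G1, its image is an edge of G2:
  (0,1) → (φ(0),φ(1)) = (3,7) ∈ E(G2) ✓
  (0,2) → (φ(0),φ(2)) = (3,4) ∈ E(G2) ✓
  (0,3) → (φ(0),φ(3)) = (0,3) ∈ E(G2) ✓
  (0,6) → (φ(0),φ(6)) = (2,3) ∈ E(G2) ✓
  (0,7) → (φ(0),φ(7)) = (1,3) ∈ E(G2) ✓
  (1,2) → (φ(1),φ(2)) = (4,7) ∈ E(G2) ✓
  (1,3) → (φ(1),φ(3)) = (0,7) ∈ E(G2) ✓
  (2,4) → (φ(2),φ(4)) = (4,5) ∈ E(G2) ✓
  (2,5) → (φ(2),φ(5)) = (4,6) ∈ E(G2) ✓
  (3,7) → (φ(3),φ(7)) = (0,1) ∈ E(G2) ✓
  (4,5) → (φ(4),φ(5)) = (5,6) ∈ E(G2) ✓
  (4,6) → (φ(4),φ(6)) = (2,5) ∈ E(G2) ✓
  (4,7) → (φ(4),φ(7)) = (1,5) ∈ E(G2) ✓
  (5,7) → (φ(5),φ(7)) = (1,6) ∈ E(G2) ✓
  (6,7) → (φ(6),φ(7)) = (1,2) ∈ E(G2) ✓
All 15 edges of G1 map to edges of G2, and |E(G1)| = |E(G2)| = 15, so φ is a bijection on edges as well as vertices. Hence G1 ≅ G2.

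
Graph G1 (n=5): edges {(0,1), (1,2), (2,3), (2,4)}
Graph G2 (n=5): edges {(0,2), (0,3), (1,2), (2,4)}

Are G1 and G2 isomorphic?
Yes, isomorphic

The graphs are isomorphic.
One valid mapping φ: V(G1) → V(G2): 0→3, 1→0, 2→2, 3→1, 4→4

Verify φ preserves adjacency — for each edge of G1, its image is an edge of G2:
  (0,1) → (φ(0),φ(1)) = (0,3) ∈ E(G2) ✓
  (1,2) → (φ(1),φ(2)) = (0,2) ∈ E(G2) ✓
  (2,3) → (φ(2),φ(3)) = (1,2) ∈ E(G2) ✓
  (2,4) → (φ(2),φ(4)) = (2,4) ∈ E(G2) ✓
All 4 edges of G1 map to edges of G2, and |E(G1)| = |E(G2)| = 4, so φ is a bijection on edges as well as vertices. Hence G1 ≅ G2.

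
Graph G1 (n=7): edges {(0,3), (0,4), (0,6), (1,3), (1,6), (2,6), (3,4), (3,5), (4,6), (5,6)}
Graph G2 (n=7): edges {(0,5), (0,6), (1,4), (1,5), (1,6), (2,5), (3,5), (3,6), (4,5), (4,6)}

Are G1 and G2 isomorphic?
Yes, isomorphic

The graphs are isomorphic.
One valid mapping φ: V(G1) → V(G2): 0→1, 1→3, 2→2, 3→6, 4→4, 5→0, 6→5

Verify φ preserves adjacency — for each edge of G1, its image is an edge of G2:
  (0,3) → (φ(0),φ(3)) = (1,6) ∈ E(G2) ✓
  (0,4) → (φ(0),φ(4)) = (1,4) ∈ E(G2) ✓
  (0,6) → (φ(0),φ(6)) = (1,5) ∈ E(G2) ✓
  (1,3) → (φ(1),φ(3)) = (3,6) ∈ E(G2) ✓
  (1,6) → (φ(1),φ(6)) = (3,5) ∈ E(G2) ✓
  (2,6) → (φ(2),φ(6)) = (2,5) ∈ E(G2) ✓
  (3,4) → (φ(3),φ(4)) = (4,6) ∈ E(G2) ✓
  (3,5) → (φ(3),φ(5)) = (0,6) ∈ E(G2) ✓
  (4,6) → (φ(4),φ(6)) = (4,5) ∈ E(G2) ✓
  (5,6) → (φ(5),φ(6)) = (0,5) ∈ E(G2) ✓
All 10 edges of G1 map to edges of G2, and |E(G1)| = |E(G2)| = 10, so φ is a bijection on edges as well as vertices. Hence G1 ≅ G2.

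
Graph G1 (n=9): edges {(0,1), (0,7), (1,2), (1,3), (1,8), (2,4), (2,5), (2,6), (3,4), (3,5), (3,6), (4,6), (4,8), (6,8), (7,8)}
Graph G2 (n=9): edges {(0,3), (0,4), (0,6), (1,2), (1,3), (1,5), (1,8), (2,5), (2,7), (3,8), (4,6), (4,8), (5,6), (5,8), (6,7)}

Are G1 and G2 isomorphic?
No, not isomorphic

The graphs are NOT isomorphic.

Counting triangles (3-cliques): G1 has 3, G2 has 4.
Triangle count is an isomorphism invariant, so differing triangle counts rule out isomorphism.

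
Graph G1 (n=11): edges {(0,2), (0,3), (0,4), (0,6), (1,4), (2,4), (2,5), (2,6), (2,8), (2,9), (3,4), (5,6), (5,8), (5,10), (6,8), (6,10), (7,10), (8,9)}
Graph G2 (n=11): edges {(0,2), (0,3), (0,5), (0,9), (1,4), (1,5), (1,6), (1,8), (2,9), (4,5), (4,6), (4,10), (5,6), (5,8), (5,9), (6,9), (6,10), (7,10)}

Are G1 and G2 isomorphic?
Yes, isomorphic

The graphs are isomorphic.
One valid mapping φ: V(G1) → V(G2): 0→9, 1→3, 2→5, 3→2, 4→0, 5→4, 6→6, 7→7, 8→1, 9→8, 10→10

Verify φ preserves adjacency — for each edge of G1, its image is an edge of G2:
  (0,2) → (φ(0),φ(2)) = (5,9) ∈ E(G2) ✓
  (0,3) → (φ(0),φ(3)) = (2,9) ∈ E(G2) ✓
  (0,4) → (φ(0),φ(4)) = (0,9) ∈ E(G2) ✓
  (0,6) → (φ(0),φ(6)) = (6,9) ∈ E(G2) ✓
  (1,4) → (φ(1),φ(4)) = (0,3) ∈ E(G2) ✓
  (2,4) → (φ(2),φ(4)) = (0,5) ∈ E(G2) ✓
  (2,5) → (φ(2),φ(5)) = (4,5) ∈ E(G2) ✓
  (2,6) → (φ(2),φ(6)) = (5,6) ∈ E(G2) ✓
  (2,8) → (φ(2),φ(8)) = (1,5) ∈ E(G2) ✓
  (2,9) → (φ(2),φ(9)) = (5,8) ∈ E(G2) ✓
  (3,4) → (φ(3),φ(4)) = (0,2) ∈ E(G2) ✓
  (5,6) → (φ(5),φ(6)) = (4,6) ∈ E(G2) ✓
  (5,8) → (φ(5),φ(8)) = (1,4) ∈ E(G2) ✓
  (5,10) → (φ(5),φ(10)) = (4,10) ∈ E(G2) ✓
  (6,8) → (φ(6),φ(8)) = (1,6) ∈ E(G2) ✓
  (6,10) → (φ(6),φ(10)) = (6,10) ∈ E(G2) ✓
  (7,10) → (φ(7),φ(10)) = (7,10) ∈ E(G2) ✓
  (8,9) → (φ(8),φ(9)) = (1,8) ∈ E(G2) ✓
All 18 edges of G1 map to edges of G2, and |E(G1)| = |E(G2)| = 18, so φ is a bijection on edges as well as vertices. Hence G1 ≅ G2.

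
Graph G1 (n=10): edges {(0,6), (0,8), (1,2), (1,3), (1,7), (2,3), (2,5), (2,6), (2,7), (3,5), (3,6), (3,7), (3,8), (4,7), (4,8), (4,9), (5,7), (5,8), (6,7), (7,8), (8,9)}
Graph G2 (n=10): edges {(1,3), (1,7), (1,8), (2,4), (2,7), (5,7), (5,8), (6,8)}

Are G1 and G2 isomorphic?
No, not isomorphic

The graphs are NOT isomorphic.

Connected components of G1: 1 component(s) with vertex sets [[0, 1, 2, 3, 4, 5, 6, 7, 8, 9]], sizes [10].
Connected components of G2: 3 component(s) with vertex sets [[0], [9], [1, 2, 3, 4, 5, 6, 7, 8]], sizes [1, 1, 8].
The number of connected components (and the multiset of component sizes) is an isomorphism invariant — an isomorphism maps each component of G1 bijectively onto a component of G2. Since G1 has 1 component(s) and G2 has 3, they cannot be isomorphic.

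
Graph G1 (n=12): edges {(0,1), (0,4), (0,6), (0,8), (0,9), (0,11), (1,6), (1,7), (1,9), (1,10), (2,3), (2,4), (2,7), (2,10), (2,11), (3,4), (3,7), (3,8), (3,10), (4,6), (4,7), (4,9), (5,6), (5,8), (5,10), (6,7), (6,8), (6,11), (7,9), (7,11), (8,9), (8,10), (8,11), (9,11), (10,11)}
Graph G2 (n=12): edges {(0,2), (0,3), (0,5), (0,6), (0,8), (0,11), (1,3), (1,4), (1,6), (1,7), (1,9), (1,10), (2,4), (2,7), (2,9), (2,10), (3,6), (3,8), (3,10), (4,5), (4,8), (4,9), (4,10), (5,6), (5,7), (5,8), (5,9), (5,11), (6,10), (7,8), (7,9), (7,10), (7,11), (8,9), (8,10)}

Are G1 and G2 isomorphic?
Yes, isomorphic

The graphs are isomorphic.
One valid mapping φ: V(G1) → V(G2): 0→9, 1→2, 2→3, 3→6, 4→1, 5→11, 6→7, 7→10, 8→5, 9→4, 10→0, 11→8

Verify φ preserves adjacency — for each edge of G1, its image is an edge of G2:
  (0,1) → (φ(0),φ(1)) = (2,9) ∈ E(G2) ✓
  (0,4) → (φ(0),φ(4)) = (1,9) ∈ E(G2) ✓
  (0,6) → (φ(0),φ(6)) = (7,9) ∈ E(G2) ✓
  (0,8) → (φ(0),φ(8)) = (5,9) ∈ E(G2) ✓
  (0,9) → (φ(0),φ(9)) = (4,9) ∈ E(G2) ✓
  (0,11) → (φ(0),φ(11)) = (8,9) ∈ E(G2) ✓
  (1,6) → (φ(1),φ(6)) = (2,7) ∈ E(G2) ✓
  (1,7) → (φ(1),φ(7)) = (2,10) ∈ E(G2) ✓
  (1,9) → (φ(1),φ(9)) = (2,4) ∈ E(G2) ✓
  (1,10) → (φ(1),φ(10)) = (0,2) ∈ E(G2) ✓
  (2,3) → (φ(2),φ(3)) = (3,6) ∈ E(G2) ✓
  (2,4) → (φ(2),φ(4)) = (1,3) ∈ E(G2) ✓
  (2,7) → (φ(2),φ(7)) = (3,10) ∈ E(G2) ✓
  (2,10) → (φ(2),φ(10)) = (0,3) ∈ E(G2) ✓
  (2,11) → (φ(2),φ(11)) = (3,8) ∈ E(G2) ✓
  (3,4) → (φ(3),φ(4)) = (1,6) ∈ E(G2) ✓
  (3,7) → (φ(3),φ(7)) = (6,10) ∈ E(G2) ✓
  (3,8) → (φ(3),φ(8)) = (5,6) ∈ E(G2) ✓
  (3,10) → (φ(3),φ(10)) = (0,6) ∈ E(G2) ✓
  (4,6) → (φ(4),φ(6)) = (1,7) ∈ E(G2) ✓
  (4,7) → (φ(4),φ(7)) = (1,10) ∈ E(G2) ✓
  (4,9) → (φ(4),φ(9)) = (1,4) ∈ E(G2) ✓
  (5,6) → (φ(5),φ(6)) = (7,11) ∈ E(G2) ✓
  (5,8) → (φ(5),φ(8)) = (5,11) ∈ E(G2) ✓
  (5,10) → (φ(5),φ(10)) = (0,11) ∈ E(G2) ✓
  (6,7) → (φ(6),φ(7)) = (7,10) ∈ E(G2) ✓
  (6,8) → (φ(6),φ(8)) = (5,7) ∈ E(G2) ✓
  (6,11) → (φ(6),φ(11)) = (7,8) ∈ E(G2) ✓
  (7,9) → (φ(7),φ(9)) = (4,10) ∈ E(G2) ✓
  (7,11) → (φ(7),φ(11)) = (8,10) ∈ E(G2) ✓
  (8,9) → (φ(8),φ(9)) = (4,5) ∈ E(G2) ✓
  (8,10) → (φ(8),φ(10)) = (0,5) ∈ E(G2) ✓
  (8,11) → (φ(8),φ(11)) = (5,8) ∈ E(G2) ✓
  (9,11) → (φ(9),φ(11)) = (4,8) ∈ E(G2) ✓
  (10,11) → (φ(10),φ(11)) = (0,8) ∈ E(G2) ✓
All 35 edges of G1 map to edges of G2, and |E(G1)| = |E(G2)| = 35, so φ is a bijection on edges as well as vertices. Hence G1 ≅ G2.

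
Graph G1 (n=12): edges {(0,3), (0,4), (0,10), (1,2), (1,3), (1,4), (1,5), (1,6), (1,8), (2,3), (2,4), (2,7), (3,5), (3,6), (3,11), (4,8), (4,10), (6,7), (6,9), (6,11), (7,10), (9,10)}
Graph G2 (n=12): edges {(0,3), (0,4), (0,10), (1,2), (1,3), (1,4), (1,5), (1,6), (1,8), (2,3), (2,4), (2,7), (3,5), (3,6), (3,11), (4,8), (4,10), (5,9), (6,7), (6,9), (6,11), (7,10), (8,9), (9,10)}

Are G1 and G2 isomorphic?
No, not isomorphic

The graphs are NOT isomorphic.

Counting edges: G1 has 22 edge(s); G2 has 24 edge(s).
Edge count is an isomorphism invariant (a bijection on vertices induces a bijection on edges), so differing edge counts rule out isomorphism.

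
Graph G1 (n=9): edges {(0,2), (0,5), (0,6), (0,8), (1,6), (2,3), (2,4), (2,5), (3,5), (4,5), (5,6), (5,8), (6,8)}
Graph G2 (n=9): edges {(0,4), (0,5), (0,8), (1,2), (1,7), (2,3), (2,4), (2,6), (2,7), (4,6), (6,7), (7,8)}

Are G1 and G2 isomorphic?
No, not isomorphic

The graphs are NOT isomorphic.

Counting triangles (3-cliques): G1 has 7, G2 has 3.
Triangle count is an isomorphism invariant, so differing triangle counts rule out isomorphism.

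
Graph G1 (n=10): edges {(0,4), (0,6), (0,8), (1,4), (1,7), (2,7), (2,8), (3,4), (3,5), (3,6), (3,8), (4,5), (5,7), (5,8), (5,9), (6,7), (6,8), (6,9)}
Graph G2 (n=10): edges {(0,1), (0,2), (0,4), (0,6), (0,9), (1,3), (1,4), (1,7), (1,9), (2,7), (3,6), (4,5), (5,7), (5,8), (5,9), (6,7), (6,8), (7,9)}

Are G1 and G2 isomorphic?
Yes, isomorphic

The graphs are isomorphic.
One valid mapping φ: V(G1) → V(G2): 0→4, 1→8, 2→3, 3→9, 4→5, 5→7, 6→0, 7→6, 8→1, 9→2

Verify φ preserves adjacency — for each edge of G1, its image is an edge of G2:
  (0,4) → (φ(0),φ(4)) = (4,5) ∈ E(G2) ✓
  (0,6) → (φ(0),φ(6)) = (0,4) ∈ E(G2) ✓
  (0,8) → (φ(0),φ(8)) = (1,4) ∈ E(G2) ✓
  (1,4) → (φ(1),φ(4)) = (5,8) ∈ E(G2) ✓
  (1,7) → (φ(1),φ(7)) = (6,8) ∈ E(G2) ✓
  (2,7) → (φ(2),φ(7)) = (3,6) ∈ E(G2) ✓
  (2,8) → (φ(2),φ(8)) = (1,3) ∈ E(G2) ✓
  (3,4) → (φ(3),φ(4)) = (5,9) ∈ E(G2) ✓
  (3,5) → (φ(3),φ(5)) = (7,9) ∈ E(G2) ✓
  (3,6) → (φ(3),φ(6)) = (0,9) ∈ E(G2) ✓
  (3,8) → (φ(3),φ(8)) = (1,9) ∈ E(G2) ✓
  (4,5) → (φ(4),φ(5)) = (5,7) ∈ E(G2) ✓
  (5,7) → (φ(5),φ(7)) = (6,7) ∈ E(G2) ✓
  (5,8) → (φ(5),φ(8)) = (1,7) ∈ E(G2) ✓
  (5,9) → (φ(5),φ(9)) = (2,7) ∈ E(G2) ✓
  (6,7) → (φ(6),φ(7)) = (0,6) ∈ E(G2) ✓
  (6,8) → (φ(6),φ(8)) = (0,1) ∈ E(G2) ✓
  (6,9) → (φ(6),φ(9)) = (0,2) ∈ E(G2) ✓
All 18 edges of G1 map to edges of G2, and |E(G1)| = |E(G2)| = 18, so φ is a bijection on edges as well as vertices. Hence G1 ≅ G2.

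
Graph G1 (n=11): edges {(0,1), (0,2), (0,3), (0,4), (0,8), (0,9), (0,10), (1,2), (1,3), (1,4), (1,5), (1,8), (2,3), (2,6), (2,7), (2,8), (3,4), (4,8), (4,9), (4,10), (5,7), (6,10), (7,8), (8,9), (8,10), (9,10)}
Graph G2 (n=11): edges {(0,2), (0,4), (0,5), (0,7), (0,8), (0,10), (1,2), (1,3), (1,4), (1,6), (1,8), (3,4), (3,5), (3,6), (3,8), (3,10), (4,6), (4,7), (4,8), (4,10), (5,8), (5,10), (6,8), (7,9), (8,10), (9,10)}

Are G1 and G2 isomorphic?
Yes, isomorphic

The graphs are isomorphic.
One valid mapping φ: V(G1) → V(G2): 0→8, 1→10, 2→0, 3→5, 4→3, 5→9, 6→2, 7→7, 8→4, 9→6, 10→1

Verify φ preserves adjacency — for each edge of G1, its image is an edge of G2:
  (0,1) → (φ(0),φ(1)) = (8,10) ∈ E(G2) ✓
  (0,2) → (φ(0),φ(2)) = (0,8) ∈ E(G2) ✓
  (0,3) → (φ(0),φ(3)) = (5,8) ∈ E(G2) ✓
  (0,4) → (φ(0),φ(4)) = (3,8) ∈ E(G2) ✓
  (0,8) → (φ(0),φ(8)) = (4,8) ∈ E(G2) ✓
  (0,9) → (φ(0),φ(9)) = (6,8) ∈ E(G2) ✓
  (0,10) → (φ(0),φ(10)) = (1,8) ∈ E(G2) ✓
  (1,2) → (φ(1),φ(2)) = (0,10) ∈ E(G2) ✓
  (1,3) → (φ(1),φ(3)) = (5,10) ∈ E(G2) ✓
  (1,4) → (φ(1),φ(4)) = (3,10) ∈ E(G2) ✓
  (1,5) → (φ(1),φ(5)) = (9,10) ∈ E(G2) ✓
  (1,8) → (φ(1),φ(8)) = (4,10) ∈ E(G2) ✓
  (2,3) → (φ(2),φ(3)) = (0,5) ∈ E(G2) ✓
  (2,6) → (φ(2),φ(6)) = (0,2) ∈ E(G2) ✓
  (2,7) → (φ(2),φ(7)) = (0,7) ∈ E(G2) ✓
  (2,8) → (φ(2),φ(8)) = (0,4) ∈ E(G2) ✓
  (3,4) → (φ(3),φ(4)) = (3,5) ∈ E(G2) ✓
  (4,8) → (φ(4),φ(8)) = (3,4) ∈ E(G2) ✓
  (4,9) → (φ(4),φ(9)) = (3,6) ∈ E(G2) ✓
  (4,10) → (φ(4),φ(10)) = (1,3) ∈ E(G2) ✓
  (5,7) → (φ(5),φ(7)) = (7,9) ∈ E(G2) ✓
  (6,10) → (φ(6),φ(10)) = (1,2) ∈ E(G2) ✓
  (7,8) → (φ(7),φ(8)) = (4,7) ∈ E(G2) ✓
  (8,9) → (φ(8),φ(9)) = (4,6) ∈ E(G2) ✓
  (8,10) → (φ(8),φ(10)) = (1,4) ∈ E(G2) ✓
  (9,10) → (φ(9),φ(10)) = (1,6) ∈ E(G2) ✓
All 26 edges of G1 map to edges of G2, and |E(G1)| = |E(G2)| = 26, so φ is a bijection on edges as well as vertices. Hence G1 ≅ G2.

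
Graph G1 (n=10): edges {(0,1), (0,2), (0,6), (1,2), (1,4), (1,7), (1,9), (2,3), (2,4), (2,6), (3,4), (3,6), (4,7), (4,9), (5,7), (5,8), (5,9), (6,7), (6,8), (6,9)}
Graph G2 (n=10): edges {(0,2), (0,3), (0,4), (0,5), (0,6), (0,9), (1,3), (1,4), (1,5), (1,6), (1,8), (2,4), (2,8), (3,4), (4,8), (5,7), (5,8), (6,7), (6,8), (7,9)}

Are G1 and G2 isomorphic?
Yes, isomorphic

The graphs are isomorphic.
One valid mapping φ: V(G1) → V(G2): 0→3, 1→1, 2→4, 3→2, 4→8, 5→7, 6→0, 7→6, 8→9, 9→5

Verify φ preserves adjacency — for each edge of G1, its image is an edge of G2:
  (0,1) → (φ(0),φ(1)) = (1,3) ∈ E(G2) ✓
  (0,2) → (φ(0),φ(2)) = (3,4) ∈ E(G2) ✓
  (0,6) → (φ(0),φ(6)) = (0,3) ∈ E(G2) ✓
  (1,2) → (φ(1),φ(2)) = (1,4) ∈ E(G2) ✓
  (1,4) → (φ(1),φ(4)) = (1,8) ∈ E(G2) ✓
  (1,7) → (φ(1),φ(7)) = (1,6) ∈ E(G2) ✓
  (1,9) → (φ(1),φ(9)) = (1,5) ∈ E(G2) ✓
  (2,3) → (φ(2),φ(3)) = (2,4) ∈ E(G2) ✓
  (2,4) → (φ(2),φ(4)) = (4,8) ∈ E(G2) ✓
  (2,6) → (φ(2),φ(6)) = (0,4) ∈ E(G2) ✓
  (3,4) → (φ(3),φ(4)) = (2,8) ∈ E(G2) ✓
  (3,6) → (φ(3),φ(6)) = (0,2) ∈ E(G2) ✓
  (4,7) → (φ(4),φ(7)) = (6,8) ∈ E(G2) ✓
  (4,9) → (φ(4),φ(9)) = (5,8) ∈ E(G2) ✓
  (5,7) → (φ(5),φ(7)) = (6,7) ∈ E(G2) ✓
  (5,8) → (φ(5),φ(8)) = (7,9) ∈ E(G2) ✓
  (5,9) → (φ(5),φ(9)) = (5,7) ∈ E(G2) ✓
  (6,7) → (φ(6),φ(7)) = (0,6) ∈ E(G2) ✓
  (6,8) → (φ(6),φ(8)) = (0,9) ∈ E(G2) ✓
  (6,9) → (φ(6),φ(9)) = (0,5) ∈ E(G2) ✓
All 20 edges of G1 map to edges of G2, and |E(G1)| = |E(G2)| = 20, so φ is a bijection on edges as well as vertices. Hence G1 ≅ G2.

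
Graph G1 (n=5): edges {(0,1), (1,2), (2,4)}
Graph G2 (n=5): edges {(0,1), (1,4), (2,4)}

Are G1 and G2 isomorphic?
Yes, isomorphic

The graphs are isomorphic.
One valid mapping φ: V(G1) → V(G2): 0→0, 1→1, 2→4, 3→3, 4→2

Verify φ preserves adjacency — for each edge of G1, its image is an edge of G2:
  (0,1) → (φ(0),φ(1)) = (0,1) ∈ E(G2) ✓
  (1,2) → (φ(1),φ(2)) = (1,4) ∈ E(G2) ✓
  (2,4) → (φ(2),φ(4)) = (2,4) ∈ E(G2) ✓
All 3 edges of G1 map to edges of G2, and |E(G1)| = |E(G2)| = 3, so φ is a bijection on edges as well as vertices. Hence G1 ≅ G2.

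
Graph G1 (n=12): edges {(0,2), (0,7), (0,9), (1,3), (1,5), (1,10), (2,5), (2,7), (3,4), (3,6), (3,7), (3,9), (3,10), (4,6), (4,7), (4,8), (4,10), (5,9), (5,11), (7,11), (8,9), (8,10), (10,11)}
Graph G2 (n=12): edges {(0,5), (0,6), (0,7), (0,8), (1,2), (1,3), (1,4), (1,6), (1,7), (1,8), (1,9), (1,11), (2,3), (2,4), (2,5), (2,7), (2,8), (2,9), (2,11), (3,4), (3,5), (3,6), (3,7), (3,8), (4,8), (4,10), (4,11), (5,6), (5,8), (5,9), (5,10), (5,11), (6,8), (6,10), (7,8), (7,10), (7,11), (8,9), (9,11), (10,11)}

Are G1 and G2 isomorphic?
No, not isomorphic

The graphs are NOT isomorphic.

Degrees in G1: deg(0)=3, deg(1)=3, deg(2)=3, deg(3)=6, deg(4)=5, deg(5)=4, deg(6)=2, deg(7)=5, deg(8)=3, deg(9)=4, deg(10)=5, deg(11)=3.
Sorted degree sequence of G1: [6, 5, 5, 5, 4, 4, 3, 3, 3, 3, 3, 2].
Degrees in G2: deg(0)=4, deg(1)=8, deg(2)=8, deg(3)=7, deg(4)=6, deg(5)=8, deg(6)=6, deg(7)=7, deg(8)=9, deg(9)=5, deg(10)=5, deg(11)=7.
Sorted degree sequence of G2: [9, 8, 8, 8, 7, 7, 7, 6, 6, 5, 5, 4].
The (sorted) degree sequence is an isomorphism invariant, so since G1 and G2 have different degree sequences they cannot be isomorphic.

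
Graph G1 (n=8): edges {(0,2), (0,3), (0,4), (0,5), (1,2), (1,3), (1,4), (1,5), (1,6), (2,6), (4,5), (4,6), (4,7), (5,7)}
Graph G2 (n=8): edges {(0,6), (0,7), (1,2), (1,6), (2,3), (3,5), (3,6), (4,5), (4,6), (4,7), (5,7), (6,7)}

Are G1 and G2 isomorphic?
No, not isomorphic

The graphs are NOT isomorphic.

Counting triangles (3-cliques): G1 has 5, G2 has 3.
Triangle count is an isomorphism invariant, so differing triangle counts rule out isomorphism.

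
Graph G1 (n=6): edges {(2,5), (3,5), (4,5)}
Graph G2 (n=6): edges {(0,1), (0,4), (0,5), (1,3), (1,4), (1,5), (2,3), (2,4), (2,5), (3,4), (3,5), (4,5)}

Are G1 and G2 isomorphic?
No, not isomorphic

The graphs are NOT isomorphic.

Degrees in G1: deg(0)=0, deg(1)=0, deg(2)=1, deg(3)=1, deg(4)=1, deg(5)=3.
Sorted degree sequence of G1: [3, 1, 1, 1, 0, 0].
Degrees in G2: deg(0)=3, deg(1)=4, deg(2)=3, deg(3)=4, deg(4)=5, deg(5)=5.
Sorted degree sequence of G2: [5, 5, 4, 4, 3, 3].
The (sorted) degree sequence is an isomorphism invariant, so since G1 and G2 have different degree sequences they cannot be isomorphic.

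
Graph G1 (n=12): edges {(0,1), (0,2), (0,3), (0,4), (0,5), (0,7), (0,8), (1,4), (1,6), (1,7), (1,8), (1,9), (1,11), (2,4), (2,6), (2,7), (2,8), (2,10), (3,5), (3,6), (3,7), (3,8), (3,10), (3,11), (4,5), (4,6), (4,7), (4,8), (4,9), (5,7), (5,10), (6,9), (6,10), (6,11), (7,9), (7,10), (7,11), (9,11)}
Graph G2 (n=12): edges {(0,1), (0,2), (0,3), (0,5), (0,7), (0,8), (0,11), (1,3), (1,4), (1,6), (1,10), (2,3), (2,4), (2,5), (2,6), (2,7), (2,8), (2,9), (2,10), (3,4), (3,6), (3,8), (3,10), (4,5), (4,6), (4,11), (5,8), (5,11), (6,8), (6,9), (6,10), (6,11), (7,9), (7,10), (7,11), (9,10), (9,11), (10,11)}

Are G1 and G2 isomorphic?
Yes, isomorphic

The graphs are isomorphic.
One valid mapping φ: V(G1) → V(G2): 0→3, 1→10, 2→4, 3→0, 4→6, 5→8, 6→11, 7→2, 8→1, 9→9, 10→5, 11→7

Verify φ preserves adjacency — for each edge of G1, its image is an edge of G2:
  (0,1) → (φ(0),φ(1)) = (3,10) ∈ E(G2) ✓
  (0,2) → (φ(0),φ(2)) = (3,4) ∈ E(G2) ✓
  (0,3) → (φ(0),φ(3)) = (0,3) ∈ E(G2) ✓
  (0,4) → (φ(0),φ(4)) = (3,6) ∈ E(G2) ✓
  (0,5) → (φ(0),φ(5)) = (3,8) ∈ E(G2) ✓
  (0,7) → (φ(0),φ(7)) = (2,3) ∈ E(G2) ✓
  (0,8) → (φ(0),φ(8)) = (1,3) ∈ E(G2) ✓
  (1,4) → (φ(1),φ(4)) = (6,10) ∈ E(G2) ✓
  (1,6) → (φ(1),φ(6)) = (10,11) ∈ E(G2) ✓
  (1,7) → (φ(1),φ(7)) = (2,10) ∈ E(G2) ✓
  (1,8) → (φ(1),φ(8)) = (1,10) ∈ E(G2) ✓
  (1,9) → (φ(1),φ(9)) = (9,10) ∈ E(G2) ✓
  (1,11) → (φ(1),φ(11)) = (7,10) ∈ E(G2) ✓
  (2,4) → (φ(2),φ(4)) = (4,6) ∈ E(G2) ✓
  (2,6) → (φ(2),φ(6)) = (4,11) ∈ E(G2) ✓
  (2,7) → (φ(2),φ(7)) = (2,4) ∈ E(G2) ✓
  (2,8) → (φ(2),φ(8)) = (1,4) ∈ E(G2) ✓
  (2,10) → (φ(2),φ(10)) = (4,5) ∈ E(G2) ✓
  (3,5) → (φ(3),φ(5)) = (0,8) ∈ E(G2) ✓
  (3,6) → (φ(3),φ(6)) = (0,11) ∈ E(G2) ✓
  (3,7) → (φ(3),φ(7)) = (0,2) ∈ E(G2) ✓
  (3,8) → (φ(3),φ(8)) = (0,1) ∈ E(G2) ✓
  (3,10) → (φ(3),φ(10)) = (0,5) ∈ E(G2) ✓
  (3,11) → (φ(3),φ(11)) = (0,7) ∈ E(G2) ✓
  (4,5) → (φ(4),φ(5)) = (6,8) ∈ E(G2) ✓
  (4,6) → (φ(4),φ(6)) = (6,11) ∈ E(G2) ✓
  (4,7) → (φ(4),φ(7)) = (2,6) ∈ E(G2) ✓
  (4,8) → (φ(4),φ(8)) = (1,6) ∈ E(G2) ✓
  (4,9) → (φ(4),φ(9)) = (6,9) ∈ E(G2) ✓
  (5,7) → (φ(5),φ(7)) = (2,8) ∈ E(G2) ✓
  (5,10) → (φ(5),φ(10)) = (5,8) ∈ E(G2) ✓
  (6,9) → (φ(6),φ(9)) = (9,11) ∈ E(G2) ✓
  (6,10) → (φ(6),φ(10)) = (5,11) ∈ E(G2) ✓
  (6,11) → (φ(6),φ(11)) = (7,11) ∈ E(G2) ✓
  (7,9) → (φ(7),φ(9)) = (2,9) ∈ E(G2) ✓
  (7,10) → (φ(7),φ(10)) = (2,5) ∈ E(G2) ✓
  (7,11) → (φ(7),φ(11)) = (2,7) ∈ E(G2) ✓
  (9,11) → (φ(9),φ(11)) = (7,9) ∈ E(G2) ✓
All 38 edges of G1 map to edges of G2, and |E(G1)| = |E(G2)| = 38, so φ is a bijection on edges as well as vertices. Hence G1 ≅ G2.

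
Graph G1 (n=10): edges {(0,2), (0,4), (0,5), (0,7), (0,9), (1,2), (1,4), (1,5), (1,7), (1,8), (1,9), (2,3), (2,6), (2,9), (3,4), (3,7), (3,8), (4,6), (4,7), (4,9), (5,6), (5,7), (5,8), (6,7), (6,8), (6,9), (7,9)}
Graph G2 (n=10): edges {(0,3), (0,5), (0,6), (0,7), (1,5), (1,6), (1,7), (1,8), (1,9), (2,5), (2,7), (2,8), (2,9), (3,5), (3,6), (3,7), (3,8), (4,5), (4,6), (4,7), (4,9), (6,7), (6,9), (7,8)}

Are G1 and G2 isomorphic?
No, not isomorphic

The graphs are NOT isomorphic.

Counting triangles (3-cliques): G1 has 19, G2 has 12.
Triangle count is an isomorphism invariant, so differing triangle counts rule out isomorphism.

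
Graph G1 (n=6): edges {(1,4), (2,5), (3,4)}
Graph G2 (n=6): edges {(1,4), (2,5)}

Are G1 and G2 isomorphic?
No, not isomorphic

The graphs are NOT isomorphic.

Counting edges: G1 has 3 edge(s); G2 has 2 edge(s).
Edge count is an isomorphism invariant (a bijection on vertices induces a bijection on edges), so differing edge counts rule out isomorphism.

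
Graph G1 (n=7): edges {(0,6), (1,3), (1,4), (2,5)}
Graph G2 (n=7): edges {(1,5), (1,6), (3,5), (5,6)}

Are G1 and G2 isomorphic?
No, not isomorphic

The graphs are NOT isomorphic.

Connected components of G1: 3 component(s) with vertex sets [[0, 6], [2, 5], [1, 3, 4]], sizes [2, 2, 3].
Connected components of G2: 4 component(s) with vertex sets [[0], [2], [4], [1, 3, 5, 6]], sizes [1, 1, 1, 4].
The number of connected components (and the multiset of component sizes) is an isomorphism invariant — an isomorphism maps each component of G1 bijectively onto a component of G2. Since G1 has 3 component(s) and G2 has 4, they cannot be isomorphic.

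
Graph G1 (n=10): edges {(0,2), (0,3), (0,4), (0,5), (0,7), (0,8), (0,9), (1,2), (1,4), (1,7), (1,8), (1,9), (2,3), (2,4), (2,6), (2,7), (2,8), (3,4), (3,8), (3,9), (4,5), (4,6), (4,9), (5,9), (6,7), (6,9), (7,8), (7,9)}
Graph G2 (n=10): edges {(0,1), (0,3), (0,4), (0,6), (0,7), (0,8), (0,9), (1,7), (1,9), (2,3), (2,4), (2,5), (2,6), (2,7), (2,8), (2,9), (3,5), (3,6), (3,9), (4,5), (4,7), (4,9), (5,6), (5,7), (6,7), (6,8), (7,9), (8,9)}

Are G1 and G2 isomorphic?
Yes, isomorphic

The graphs are isomorphic.
One valid mapping φ: V(G1) → V(G2): 0→7, 1→3, 2→2, 3→4, 4→9, 5→1, 6→8, 7→6, 8→5, 9→0

Verify φ preserves adjacency — for each edge of G1, its image is an edge of G2:
  (0,2) → (φ(0),φ(2)) = (2,7) ∈ E(G2) ✓
  (0,3) → (φ(0),φ(3)) = (4,7) ∈ E(G2) ✓
  (0,4) → (φ(0),φ(4)) = (7,9) ∈ E(G2) ✓
  (0,5) → (φ(0),φ(5)) = (1,7) ∈ E(G2) ✓
  (0,7) → (φ(0),φ(7)) = (6,7) ∈ E(G2) ✓
  (0,8) → (φ(0),φ(8)) = (5,7) ∈ E(G2) ✓
  (0,9) → (φ(0),φ(9)) = (0,7) ∈ E(G2) ✓
  (1,2) → (φ(1),φ(2)) = (2,3) ∈ E(G2) ✓
  (1,4) → (φ(1),φ(4)) = (3,9) ∈ E(G2) ✓
  (1,7) → (φ(1),φ(7)) = (3,6) ∈ E(G2) ✓
  (1,8) → (φ(1),φ(8)) = (3,5) ∈ E(G2) ✓
  (1,9) → (φ(1),φ(9)) = (0,3) ∈ E(G2) ✓
  (2,3) → (φ(2),φ(3)) = (2,4) ∈ E(G2) ✓
  (2,4) → (φ(2),φ(4)) = (2,9) ∈ E(G2) ✓
  (2,6) → (φ(2),φ(6)) = (2,8) ∈ E(G2) ✓
  (2,7) → (φ(2),φ(7)) = (2,6) ∈ E(G2) ✓
  (2,8) → (φ(2),φ(8)) = (2,5) ∈ E(G2) ✓
  (3,4) → (φ(3),φ(4)) = (4,9) ∈ E(G2) ✓
  (3,8) → (φ(3),φ(8)) = (4,5) ∈ E(G2) ✓
  (3,9) → (φ(3),φ(9)) = (0,4) ∈ E(G2) ✓
  (4,5) → (φ(4),φ(5)) = (1,9) ∈ E(G2) ✓
  (4,6) → (φ(4),φ(6)) = (8,9) ∈ E(G2) ✓
  (4,9) → (φ(4),φ(9)) = (0,9) ∈ E(G2) ✓
  (5,9) → (φ(5),φ(9)) = (0,1) ∈ E(G2) ✓
  (6,7) → (φ(6),φ(7)) = (6,8) ∈ E(G2) ✓
  (6,9) → (φ(6),φ(9)) = (0,8) ∈ E(G2) ✓
  (7,8) → (φ(7),φ(8)) = (5,6) ∈ E(G2) ✓
  (7,9) → (φ(7),φ(9)) = (0,6) ∈ E(G2) ✓
All 28 edges of G1 map to edges of G2, and |E(G1)| = |E(G2)| = 28, so φ is a bijection on edges as well as vertices. Hence G1 ≅ G2.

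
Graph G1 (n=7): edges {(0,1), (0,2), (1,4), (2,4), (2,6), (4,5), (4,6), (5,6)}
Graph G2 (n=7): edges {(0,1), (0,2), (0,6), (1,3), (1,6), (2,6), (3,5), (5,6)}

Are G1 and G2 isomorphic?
Yes, isomorphic

The graphs are isomorphic.
One valid mapping φ: V(G1) → V(G2): 0→3, 1→5, 2→1, 3→4, 4→6, 5→2, 6→0

Verify φ preserves adjacency — for each edge of G1, its image is an edge of G2:
  (0,1) → (φ(0),φ(1)) = (3,5) ∈ E(G2) ✓
  (0,2) → (φ(0),φ(2)) = (1,3) ∈ E(G2) ✓
  (1,4) → (φ(1),φ(4)) = (5,6) ∈ E(G2) ✓
  (2,4) → (φ(2),φ(4)) = (1,6) ∈ E(G2) ✓
  (2,6) → (φ(2),φ(6)) = (0,1) ∈ E(G2) ✓
  (4,5) → (φ(4),φ(5)) = (2,6) ∈ E(G2) ✓
  (4,6) → (φ(4),φ(6)) = (0,6) ∈ E(G2) ✓
  (5,6) → (φ(5),φ(6)) = (0,2) ∈ E(G2) ✓
All 8 edges of G1 map to edges of G2, and |E(G1)| = |E(G2)| = 8, so φ is a bijection on edges as well as vertices. Hence G1 ≅ G2.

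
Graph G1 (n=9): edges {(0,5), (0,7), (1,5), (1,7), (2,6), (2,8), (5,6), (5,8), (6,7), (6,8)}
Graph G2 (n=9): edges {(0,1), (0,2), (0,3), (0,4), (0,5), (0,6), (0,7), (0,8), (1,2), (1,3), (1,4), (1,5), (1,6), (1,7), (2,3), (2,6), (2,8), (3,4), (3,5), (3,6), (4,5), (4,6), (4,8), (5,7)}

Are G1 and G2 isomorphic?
No, not isomorphic

The graphs are NOT isomorphic.

Degrees in G1: deg(0)=2, deg(1)=2, deg(2)=2, deg(3)=0, deg(4)=0, deg(5)=4, deg(6)=4, deg(7)=3, deg(8)=3.
Sorted degree sequence of G1: [4, 4, 3, 3, 2, 2, 2, 0, 0].
Degrees in G2: deg(0)=8, deg(1)=7, deg(2)=5, deg(3)=6, deg(4)=6, deg(5)=5, deg(6)=5, deg(7)=3, deg(8)=3.
Sorted degree sequence of G2: [8, 7, 6, 6, 5, 5, 5, 3, 3].
The (sorted) degree sequence is an isomorphism invariant, so since G1 and G2 have different degree sequences they cannot be isomorphic.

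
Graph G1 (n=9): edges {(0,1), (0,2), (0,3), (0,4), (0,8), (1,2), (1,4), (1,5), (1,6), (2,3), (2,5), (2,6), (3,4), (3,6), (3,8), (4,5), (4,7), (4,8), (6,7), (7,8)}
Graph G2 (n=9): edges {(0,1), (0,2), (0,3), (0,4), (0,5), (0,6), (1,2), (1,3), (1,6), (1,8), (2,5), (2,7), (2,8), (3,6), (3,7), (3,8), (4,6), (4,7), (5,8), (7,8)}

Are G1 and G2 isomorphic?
Yes, isomorphic

The graphs are isomorphic.
One valid mapping φ: V(G1) → V(G2): 0→1, 1→2, 2→8, 3→3, 4→0, 5→5, 6→7, 7→4, 8→6

Verify φ preserves adjacency — for each edge of G1, its image is an edge of G2:
  (0,1) → (φ(0),φ(1)) = (1,2) ∈ E(G2) ✓
  (0,2) → (φ(0),φ(2)) = (1,8) ∈ E(G2) ✓
  (0,3) → (φ(0),φ(3)) = (1,3) ∈ E(G2) ✓
  (0,4) → (φ(0),φ(4)) = (0,1) ∈ E(G2) ✓
  (0,8) → (φ(0),φ(8)) = (1,6) ∈ E(G2) ✓
  (1,2) → (φ(1),φ(2)) = (2,8) ∈ E(G2) ✓
  (1,4) → (φ(1),φ(4)) = (0,2) ∈ E(G2) ✓
  (1,5) → (φ(1),φ(5)) = (2,5) ∈ E(G2) ✓
  (1,6) → (φ(1),φ(6)) = (2,7) ∈ E(G2) ✓
  (2,3) → (φ(2),φ(3)) = (3,8) ∈ E(G2) ✓
  (2,5) → (φ(2),φ(5)) = (5,8) ∈ E(G2) ✓
  (2,6) → (φ(2),φ(6)) = (7,8) ∈ E(G2) ✓
  (3,4) → (φ(3),φ(4)) = (0,3) ∈ E(G2) ✓
  (3,6) → (φ(3),φ(6)) = (3,7) ∈ E(G2) ✓
  (3,8) → (φ(3),φ(8)) = (3,6) ∈ E(G2) ✓
  (4,5) → (φ(4),φ(5)) = (0,5) ∈ E(G2) ✓
  (4,7) → (φ(4),φ(7)) = (0,4) ∈ E(G2) ✓
  (4,8) → (φ(4),φ(8)) = (0,6) ∈ E(G2) ✓
  (6,7) → (φ(6),φ(7)) = (4,7) ∈ E(G2) ✓
  (7,8) → (φ(7),φ(8)) = (4,6) ∈ E(G2) ✓
All 20 edges of G1 map to edges of G2, and |E(G1)| = |E(G2)| = 20, so φ is a bijection on edges as well as vertices. Hence G1 ≅ G2.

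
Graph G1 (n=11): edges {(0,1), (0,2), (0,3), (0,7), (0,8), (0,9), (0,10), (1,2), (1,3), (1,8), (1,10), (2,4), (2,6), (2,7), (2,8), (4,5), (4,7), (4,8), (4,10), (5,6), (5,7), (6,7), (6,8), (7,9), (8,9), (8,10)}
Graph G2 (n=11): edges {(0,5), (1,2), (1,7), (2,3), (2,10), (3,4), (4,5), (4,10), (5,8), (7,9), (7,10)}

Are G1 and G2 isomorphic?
No, not isomorphic

The graphs are NOT isomorphic.

Connected components of G1: 1 component(s) with vertex sets [[0, 1, 2, 3, 4, 5, 6, 7, 8, 9, 10]], sizes [11].
Connected components of G2: 2 component(s) with vertex sets [[6], [0, 1, 2, 3, 4, 5, 7, 8, 9, 10]], sizes [1, 10].
The number of connected components (and the multiset of component sizes) is an isomorphism invariant — an isomorphism maps each component of G1 bijectively onto a component of G2. Since G1 has 1 component(s) and G2 has 2, they cannot be isomorphic.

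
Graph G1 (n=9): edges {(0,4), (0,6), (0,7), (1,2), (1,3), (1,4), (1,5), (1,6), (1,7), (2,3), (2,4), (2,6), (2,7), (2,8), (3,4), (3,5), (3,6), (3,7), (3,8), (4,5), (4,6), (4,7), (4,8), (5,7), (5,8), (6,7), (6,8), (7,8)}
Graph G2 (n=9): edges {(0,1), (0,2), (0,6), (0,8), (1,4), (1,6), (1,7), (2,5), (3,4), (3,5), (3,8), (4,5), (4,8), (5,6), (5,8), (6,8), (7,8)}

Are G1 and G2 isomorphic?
No, not isomorphic

The graphs are NOT isomorphic.

Degrees in G1: deg(0)=3, deg(1)=6, deg(2)=6, deg(3)=7, deg(4)=8, deg(5)=5, deg(6)=7, deg(7)=8, deg(8)=6.
Sorted degree sequence of G1: [8, 8, 7, 7, 6, 6, 6, 5, 3].
Degrees in G2: deg(0)=4, deg(1)=4, deg(2)=2, deg(3)=3, deg(4)=4, deg(5)=5, deg(6)=4, deg(7)=2, deg(8)=6.
Sorted degree sequence of G2: [6, 5, 4, 4, 4, 4, 3, 2, 2].
The (sorted) degree sequence is an isomorphism invariant, so since G1 and G2 have different degree sequences they cannot be isomorphic.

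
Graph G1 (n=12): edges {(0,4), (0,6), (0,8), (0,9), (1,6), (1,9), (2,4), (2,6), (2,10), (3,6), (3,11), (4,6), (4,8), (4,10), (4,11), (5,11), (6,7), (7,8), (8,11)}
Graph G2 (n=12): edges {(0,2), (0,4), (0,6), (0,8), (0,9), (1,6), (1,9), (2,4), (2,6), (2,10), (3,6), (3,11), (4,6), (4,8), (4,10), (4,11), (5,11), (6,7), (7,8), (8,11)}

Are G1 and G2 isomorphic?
No, not isomorphic

The graphs are NOT isomorphic.

Counting edges: G1 has 19 edge(s); G2 has 20 edge(s).
Edge count is an isomorphism invariant (a bijection on vertices induces a bijection on edges), so differing edge counts rule out isomorphism.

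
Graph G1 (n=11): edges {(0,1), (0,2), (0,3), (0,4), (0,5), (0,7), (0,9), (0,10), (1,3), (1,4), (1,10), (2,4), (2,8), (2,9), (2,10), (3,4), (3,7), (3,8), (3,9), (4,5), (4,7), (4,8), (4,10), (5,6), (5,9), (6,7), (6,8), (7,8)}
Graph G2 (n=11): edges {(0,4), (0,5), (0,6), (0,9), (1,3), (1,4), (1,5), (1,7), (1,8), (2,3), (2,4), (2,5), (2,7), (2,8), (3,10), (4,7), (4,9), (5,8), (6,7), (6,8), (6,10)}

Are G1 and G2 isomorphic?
No, not isomorphic

The graphs are NOT isomorphic.

Counting triangles (3-cliques): G1 has 22, G2 has 5.
Triangle count is an isomorphism invariant, so differing triangle counts rule out isomorphism.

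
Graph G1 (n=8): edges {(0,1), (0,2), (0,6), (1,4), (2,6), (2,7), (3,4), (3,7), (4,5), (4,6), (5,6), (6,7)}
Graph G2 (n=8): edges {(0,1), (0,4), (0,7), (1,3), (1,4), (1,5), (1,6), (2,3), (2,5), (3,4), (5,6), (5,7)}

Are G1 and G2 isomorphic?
Yes, isomorphic

The graphs are isomorphic.
One valid mapping φ: V(G1) → V(G2): 0→3, 1→2, 2→4, 3→7, 4→5, 5→6, 6→1, 7→0

Verify φ preserves adjacency — for each edge of G1, its image is an edge of G2:
  (0,1) → (φ(0),φ(1)) = (2,3) ∈ E(G2) ✓
  (0,2) → (φ(0),φ(2)) = (3,4) ∈ E(G2) ✓
  (0,6) → (φ(0),φ(6)) = (1,3) ∈ E(G2) ✓
  (1,4) → (φ(1),φ(4)) = (2,5) ∈ E(G2) ✓
  (2,6) → (φ(2),φ(6)) = (1,4) ∈ E(G2) ✓
  (2,7) → (φ(2),φ(7)) = (0,4) ∈ E(G2) ✓
  (3,4) → (φ(3),φ(4)) = (5,7) ∈ E(G2) ✓
  (3,7) → (φ(3),φ(7)) = (0,7) ∈ E(G2) ✓
  (4,5) → (φ(4),φ(5)) = (5,6) ∈ E(G2) ✓
  (4,6) → (φ(4),φ(6)) = (1,5) ∈ E(G2) ✓
  (5,6) → (φ(5),φ(6)) = (1,6) ∈ E(G2) ✓
  (6,7) → (φ(6),φ(7)) = (0,1) ∈ E(G2) ✓
All 12 edges of G1 map to edges of G2, and |E(G1)| = |E(G2)| = 12, so φ is a bijection on edges as well as vertices. Hence G1 ≅ G2.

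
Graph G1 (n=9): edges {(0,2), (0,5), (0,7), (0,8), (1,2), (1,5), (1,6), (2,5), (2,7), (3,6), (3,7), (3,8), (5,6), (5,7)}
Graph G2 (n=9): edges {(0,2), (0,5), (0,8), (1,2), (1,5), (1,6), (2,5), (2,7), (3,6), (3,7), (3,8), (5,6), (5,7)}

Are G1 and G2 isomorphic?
No, not isomorphic

The graphs are NOT isomorphic.

Counting edges: G1 has 14 edge(s); G2 has 13 edge(s).
Edge count is an isomorphism invariant (a bijection on vertices induces a bijection on edges), so differing edge counts rule out isomorphism.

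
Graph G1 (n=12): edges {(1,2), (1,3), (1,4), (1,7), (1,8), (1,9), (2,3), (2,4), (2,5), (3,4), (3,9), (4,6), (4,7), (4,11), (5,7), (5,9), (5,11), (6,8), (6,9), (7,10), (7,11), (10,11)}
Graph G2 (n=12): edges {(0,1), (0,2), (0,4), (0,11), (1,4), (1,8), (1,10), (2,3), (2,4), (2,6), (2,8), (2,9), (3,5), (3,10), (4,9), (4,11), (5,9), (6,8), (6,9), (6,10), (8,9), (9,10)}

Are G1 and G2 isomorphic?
Yes, isomorphic

The graphs are isomorphic.
One valid mapping φ: V(G1) → V(G2): 0→7, 1→9, 2→8, 3→6, 4→2, 5→1, 6→3, 7→4, 8→5, 9→10, 10→11, 11→0

Verify φ preserves adjacency — for each edge of G1, its image is an edge of G2:
  (1,2) → (φ(1),φ(2)) = (8,9) ∈ E(G2) ✓
  (1,3) → (φ(1),φ(3)) = (6,9) ∈ E(G2) ✓
  (1,4) → (φ(1),φ(4)) = (2,9) ∈ E(G2) ✓
  (1,7) → (φ(1),φ(7)) = (4,9) ∈ E(G2) ✓
  (1,8) → (φ(1),φ(8)) = (5,9) ∈ E(G2) ✓
  (1,9) → (φ(1),φ(9)) = (9,10) ∈ E(G2) ✓
  (2,3) → (φ(2),φ(3)) = (6,8) ∈ E(G2) ✓
  (2,4) → (φ(2),φ(4)) = (2,8) ∈ E(G2) ✓
  (2,5) → (φ(2),φ(5)) = (1,8) ∈ E(G2) ✓
  (3,4) → (φ(3),φ(4)) = (2,6) ∈ E(G2) ✓
  (3,9) → (φ(3),φ(9)) = (6,10) ∈ E(G2) ✓
  (4,6) → (φ(4),φ(6)) = (2,3) ∈ E(G2) ✓
  (4,7) → (φ(4),φ(7)) = (2,4) ∈ E(G2) ✓
  (4,11) → (φ(4),φ(11)) = (0,2) ∈ E(G2) ✓
  (5,7) → (φ(5),φ(7)) = (1,4) ∈ E(G2) ✓
  (5,9) → (φ(5),φ(9)) = (1,10) ∈ E(G2) ✓
  (5,11) → (φ(5),φ(11)) = (0,1) ∈ E(G2) ✓
  (6,8) → (φ(6),φ(8)) = (3,5) ∈ E(G2) ✓
  (6,9) → (φ(6),φ(9)) = (3,10) ∈ E(G2) ✓
  (7,10) → (φ(7),φ(10)) = (4,11) ∈ E(G2) ✓
  (7,11) → (φ(7),φ(11)) = (0,4) ∈ E(G2) ✓
  (10,11) → (φ(10),φ(11)) = (0,11) ∈ E(G2) ✓
All 22 edges of G1 map to edges of G2, and |E(G1)| = |E(G2)| = 22, so φ is a bijection on edges as well as vertices. Hence G1 ≅ G2.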